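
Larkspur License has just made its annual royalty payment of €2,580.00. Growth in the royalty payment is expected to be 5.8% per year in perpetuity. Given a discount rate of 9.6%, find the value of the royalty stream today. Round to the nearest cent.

€71832.63

D₁ = D₀ × (1 + g) = €2,580.00 × 1.058 = €2,729.6400
Growing perpetuity: P = D₁ / (r − g) = €2,729.6400 / (0.096 − 0.058) = €71,832.63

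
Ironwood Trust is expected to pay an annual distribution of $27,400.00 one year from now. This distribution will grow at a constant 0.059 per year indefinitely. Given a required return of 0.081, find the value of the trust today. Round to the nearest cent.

$1245454.55

Growing perpetuity: P = D₁ / (r − g) = $27,400.0000 / (0.081 − 0.059) = $1,245,454.55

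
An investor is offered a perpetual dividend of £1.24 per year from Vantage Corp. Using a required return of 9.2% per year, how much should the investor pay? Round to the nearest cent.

£13.48

Level perpetuity: PV = C / r = £1.24 / 0.092 = £13.48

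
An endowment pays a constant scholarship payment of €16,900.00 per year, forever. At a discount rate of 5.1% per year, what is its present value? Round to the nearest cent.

Level perpetuity: PV = C / r = €16,900.00 / 0.051 = €331,372.55

€331372.55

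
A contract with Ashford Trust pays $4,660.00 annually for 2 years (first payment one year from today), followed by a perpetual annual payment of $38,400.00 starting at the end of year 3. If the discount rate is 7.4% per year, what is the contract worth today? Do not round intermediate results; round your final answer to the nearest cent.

PV of 2-year annuity: $4,660.00 × [1 − (1+0.074)^−2] / 0.074 = 8378.88261
Perpetuity value at year 2: $38,400.00 / 0.074 = 518918.91892
PV of perpetuity: 518918.91892 / (1+0.074)^2 = 449874.04932
Total PV = 8378.88261 + 449874.04932 = 458252.93194

$458252.93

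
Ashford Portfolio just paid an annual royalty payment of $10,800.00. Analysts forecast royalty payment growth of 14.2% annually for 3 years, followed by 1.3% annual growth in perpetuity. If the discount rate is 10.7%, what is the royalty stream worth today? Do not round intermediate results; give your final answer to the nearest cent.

D_1 = 12333.60000
D_2 = 14084.97120
D_3 = 16085.03711
Terminal value at year 3: TV = D_3×(1+g_2)/(r−g_2) = 16294.14259/0.094 = 173341.94248
P_0 = D_1/(1+r)^1 + D_2/(1+r)^2 + D_3/(1+r)^3 + TV/(1+r)^3
    = 11141.46341 + 11493.72287 + 11857.11971 + 127779.38582 = 162271.69182

$162271.69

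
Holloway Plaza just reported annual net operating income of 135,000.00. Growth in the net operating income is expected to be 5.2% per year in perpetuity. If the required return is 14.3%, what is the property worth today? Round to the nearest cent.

D₁ = D₀ × (1 + g) = 135,000.00 × 1.052 = 142,020.0000
Growing perpetuity: P = D₁ / (r − g) = 142,020.0000 / (0.143 − 0.052) = 1,560,659.34

1560659.34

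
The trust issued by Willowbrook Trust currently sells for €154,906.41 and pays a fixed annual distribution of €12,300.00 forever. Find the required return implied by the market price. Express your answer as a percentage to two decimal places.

7.94%

P = C/r ⇒ r = C/P = €12,300.00/€154,906.41 = 0.079403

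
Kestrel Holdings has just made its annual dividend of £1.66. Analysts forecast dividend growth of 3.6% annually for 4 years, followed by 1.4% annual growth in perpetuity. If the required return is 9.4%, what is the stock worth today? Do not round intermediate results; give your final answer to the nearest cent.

£22.73

D_1 = 1.71976
D_2 = 1.78167
D_3 = 1.84581
D_4 = 1.91226
Terminal value at year 4: TV = D_4×(1+g_2)/(r−g_2) = 1.93903/0.08 = 24.23790
P_0 = D_1/(1+r)^1 + D_2/(1+r)^2 + D_3/(1+r)^3 + D_4/(1+r)^4 + TV/(1+r)^4
    = 1.57199 + 1.48865 + 1.40973 + 1.33499 + 16.92099 = 22.72635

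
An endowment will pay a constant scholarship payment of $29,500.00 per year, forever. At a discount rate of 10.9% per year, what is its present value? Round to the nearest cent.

Level perpetuity: PV = C / r = $29,500.00 / 0.109 = $270,642.20

$270642.20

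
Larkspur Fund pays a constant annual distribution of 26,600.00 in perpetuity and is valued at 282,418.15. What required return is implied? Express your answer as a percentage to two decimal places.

P = C/r ⇒ r = C/P = 26,600.00/282,418.15 = 0.094187

9.42%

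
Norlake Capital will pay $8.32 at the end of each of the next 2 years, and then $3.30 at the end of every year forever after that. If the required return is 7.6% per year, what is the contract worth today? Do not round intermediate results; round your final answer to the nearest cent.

$52.42

PV of 2-year annuity: $8.32 × [1 − (1+0.076)^−2] / 0.076 = 14.91853
Perpetuity value at year 2: $3.30 / 0.076 = 43.42105
PV of perpetuity: 43.42105 / (1+0.076)^2 = 37.50385
Total PV = 14.91853 + 37.50385 = 52.42238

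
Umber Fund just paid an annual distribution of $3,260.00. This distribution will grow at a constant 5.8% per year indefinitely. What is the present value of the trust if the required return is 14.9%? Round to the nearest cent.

$37901.98

D₁ = D₀ × (1 + g) = $3,260.00 × 1.058 = $3,449.0800
Growing perpetuity: P = D₁ / (r − g) = $3,449.0800 / (0.149 − 0.058) = $37,901.98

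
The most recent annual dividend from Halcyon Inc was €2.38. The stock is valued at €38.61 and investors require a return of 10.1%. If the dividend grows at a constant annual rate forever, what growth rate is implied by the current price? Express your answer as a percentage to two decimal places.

3.71%

P = D₀(1+g)/(r−g) ⇒ P(r−g) = D₀(1+g) ⇒ g(P+D₀) = P·r − D₀
g = (P·r − D₀)/(P + D₀) = (€38.61×0.101 − €2.38) / (€38.61 + €2.38) = 0.037073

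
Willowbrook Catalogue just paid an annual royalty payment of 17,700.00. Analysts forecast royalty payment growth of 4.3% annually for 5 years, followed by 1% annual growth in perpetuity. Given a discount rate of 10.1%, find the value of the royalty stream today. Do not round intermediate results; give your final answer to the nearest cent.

D_1 = 18461.10000
D_2 = 19254.92730
D_3 = 20082.88917
D_4 = 20946.45341
D_5 = 21847.15090
Terminal value at year 5: TV = D_5×(1+g_2)/(r−g_2) = 22065.62241/0.091 = 242479.36719
P_0 = D_1/(1+r)^1 + D_2/(1+r)^2 + D_3/(1+r)^3 + D_4/(1+r)^4 + D_5/(1+r)^5 + TV/(1+r)^5
    = 16767.57493 + 15884.26944 + 15047.49594 + 14254.80314 + 13503.86892 + 149878.10558 = 225336.11796

225336.12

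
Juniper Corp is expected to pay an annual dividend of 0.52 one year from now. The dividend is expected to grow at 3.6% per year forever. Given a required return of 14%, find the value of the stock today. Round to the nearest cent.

Growing perpetuity: P = D₁ / (r − g) = 0.5200 / (0.14 − 0.036) = 5.00

5.00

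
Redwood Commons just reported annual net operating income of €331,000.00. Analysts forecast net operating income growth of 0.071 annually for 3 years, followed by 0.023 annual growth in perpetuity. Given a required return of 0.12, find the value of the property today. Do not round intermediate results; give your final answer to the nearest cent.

D_1 = 354501.00000
D_2 = 379670.57100
D_3 = 406627.18154
Terminal value at year 3: TV = D_3×(1+g_2)/(r−g_2) = 415979.60672/0.097 = 4288449.55378
P_0 = D_1/(1+r)^1 + D_2/(1+r)^2 + D_3/(1+r)^3 + TV/(1+r)^3
    = 316518.75000 + 302671.05469 + 289429.19604 + 3052433.68612 = 3961052.68686

€3961052.69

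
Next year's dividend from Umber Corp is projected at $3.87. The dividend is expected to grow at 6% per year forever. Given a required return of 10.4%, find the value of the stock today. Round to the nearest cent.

Growing perpetuity: P = D₁ / (r − g) = $3.8700 / (0.104 − 0.06) = $87.95

$87.95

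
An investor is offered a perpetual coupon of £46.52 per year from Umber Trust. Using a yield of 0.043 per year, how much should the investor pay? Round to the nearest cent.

£1081.86

Level perpetuity: PV = C / r = £46.52 / 0.043 = £1,081.86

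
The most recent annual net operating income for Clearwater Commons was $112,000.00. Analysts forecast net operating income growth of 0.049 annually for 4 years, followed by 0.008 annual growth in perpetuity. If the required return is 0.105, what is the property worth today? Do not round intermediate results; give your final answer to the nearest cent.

D_1 = 117488.00000
D_2 = 123244.91200
D_3 = 129283.91269
D_4 = 135618.82441
Terminal value at year 4: TV = D_4×(1+g_2)/(r−g_2) = 136703.77500/0.097 = 1409317.26809
P_0 = D_1/(1+r)^1 + D_2/(1+r)^2 + D_3/(1+r)^3 + D_4/(1+r)^4 + TV/(1+r)^4
    = 106323.98190 + 100935.61721 + 95820.32801 + 90964.27519 + 945278.24112 = 1339322.44342

$1339322.44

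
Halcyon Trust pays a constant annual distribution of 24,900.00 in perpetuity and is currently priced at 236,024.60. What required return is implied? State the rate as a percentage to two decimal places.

P = C/r ⇒ r = C/P = 24,900.00/236,024.60 = 0.105497

10.55%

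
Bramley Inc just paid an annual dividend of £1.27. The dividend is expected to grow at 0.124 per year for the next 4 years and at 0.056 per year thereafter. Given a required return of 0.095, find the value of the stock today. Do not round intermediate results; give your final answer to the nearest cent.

D_1 = 1.42748
D_2 = 1.60449
D_3 = 1.80344
D_4 = 2.02707
Terminal value at year 4: TV = D_4×(1+g_2)/(r−g_2) = 2.14059/0.039 = 54.88685
P_0 = D_1/(1+r)^1 + D_2/(1+r)^2 + D_3/(1+r)^3 + D_4/(1+r)^4 + TV/(1+r)^4
    = 1.30363 + 1.33816 + 1.37360 + 1.40998 + 38.17788 = 43.60325

£43.60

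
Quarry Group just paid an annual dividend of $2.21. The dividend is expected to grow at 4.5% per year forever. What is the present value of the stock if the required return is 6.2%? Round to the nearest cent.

D₁ = D₀ × (1 + g) = $2.21 × 1.045 = $2.3095
Growing perpetuity: P = D₁ / (r − g) = $2.3095 / (0.062 − 0.045) = $135.85

$135.85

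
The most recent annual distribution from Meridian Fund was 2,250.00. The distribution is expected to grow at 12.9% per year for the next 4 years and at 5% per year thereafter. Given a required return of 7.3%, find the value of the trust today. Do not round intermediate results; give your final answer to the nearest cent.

D_1 = 2540.25000
D_2 = 2867.94225
D_3 = 3237.90680
D_4 = 3655.59678
Terminal value at year 4: TV = D_4×(1+g_2)/(r−g_2) = 3838.37662/0.023 = 166885.93984
P_0 = D_1/(1+r)^1 + D_2/(1+r)^2 + D_3/(1+r)^3 + D_4/(1+r)^4 + TV/(1+r)^4
    = 2367.42777 + 2490.98411 + 2620.98888 + 2757.77860 + 125898.58848 = 136135.76785

136135.77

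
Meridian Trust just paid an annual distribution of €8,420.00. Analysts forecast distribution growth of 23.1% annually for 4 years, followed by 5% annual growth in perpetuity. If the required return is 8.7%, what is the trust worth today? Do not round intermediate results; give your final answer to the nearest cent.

€439431.65

D_1 = 10365.02000
D_2 = 12759.33962
D_3 = 15706.74707
D_4 = 19335.00565
Terminal value at year 4: TV = D_4×(1+g_2)/(r−g_2) = 20301.75593/0.037 = 548696.10617
P_0 = D_1/(1+r)^1 + D_2/(1+r)^2 + D_3/(1+r)^3 + D_4/(1+r)^4 + TV/(1+r)^4
    = 9535.43698 + 10798.64115 + 12229.18790 + 13849.24591 + 393019.14080 = 439431.65275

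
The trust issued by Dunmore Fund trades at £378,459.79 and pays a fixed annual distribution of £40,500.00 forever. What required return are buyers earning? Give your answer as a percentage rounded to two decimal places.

10.70%

P = C/r ⇒ r = C/P = £40,500.00/£378,459.79 = 0.107013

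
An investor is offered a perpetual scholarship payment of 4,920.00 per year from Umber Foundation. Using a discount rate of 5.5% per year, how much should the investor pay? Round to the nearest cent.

Level perpetuity: PV = C / r = 4,920.00 / 0.055 = 89,454.55

89454.55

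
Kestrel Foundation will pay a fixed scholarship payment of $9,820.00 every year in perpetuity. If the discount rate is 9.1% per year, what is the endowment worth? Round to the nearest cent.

$107912.09

Level perpetuity: PV = C / r = $9,820.00 / 0.091 = $107,912.09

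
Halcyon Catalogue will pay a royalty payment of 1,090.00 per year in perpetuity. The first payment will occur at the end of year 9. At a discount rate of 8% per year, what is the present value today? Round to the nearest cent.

Value at end of year 8: C / r = 1,090.00 / 0.08 = 13,625.0000
Discount to today: PV = 13,625.0000 / (1 + 0.08)^8 = 13,625.0000 / 1.850930 = 7,361.16

7361.16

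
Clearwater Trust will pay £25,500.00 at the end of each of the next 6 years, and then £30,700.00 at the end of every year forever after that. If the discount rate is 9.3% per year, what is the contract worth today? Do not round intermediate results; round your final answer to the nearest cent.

£306987.93

PV of 6-year annuity: £25,500.00 × [1 − (1+0.093)^−6] / 0.093 = 113374.95464
Perpetuity value at year 6: £30,700.00 / 0.093 = 330107.52688
PV of perpetuity: 330107.52688 / (1+0.093)^6 = 193612.97365
Total PV = 113374.95464 + 193612.97365 = 306987.92829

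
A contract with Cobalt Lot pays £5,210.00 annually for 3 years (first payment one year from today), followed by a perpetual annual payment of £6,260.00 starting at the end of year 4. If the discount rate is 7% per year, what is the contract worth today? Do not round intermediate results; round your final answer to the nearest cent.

£86673.04

PV of 3-year annuity: £5,210.00 × [1 − (1+0.07)^−3] / 0.07 = 13672.68659
Perpetuity value at year 3: £6,260.00 / 0.07 = 89428.57143
PV of perpetuity: 89428.57143 / (1+0.07)^3 = 73000.35299
Total PV = 13672.68659 + 73000.35299 = 86673.03958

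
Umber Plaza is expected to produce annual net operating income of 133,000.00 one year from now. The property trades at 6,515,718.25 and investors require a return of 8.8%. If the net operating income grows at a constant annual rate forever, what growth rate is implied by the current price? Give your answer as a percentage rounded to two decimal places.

P = D₁/(r−g) ⇒ g = r − D₁/P = 0.088 − 133,000.00/6,515,718.25 = 0.067588

6.76%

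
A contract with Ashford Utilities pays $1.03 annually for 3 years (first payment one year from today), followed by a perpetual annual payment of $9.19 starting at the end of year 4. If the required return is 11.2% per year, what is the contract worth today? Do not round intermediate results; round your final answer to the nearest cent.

PV of 3-year annuity: $1.03 × [1 − (1+0.112)^−3] / 0.112 = 2.50830
Perpetuity value at year 3: $9.19 / 0.112 = 82.05357
PV of perpetuity: 82.05357 / (1+0.112)^3 = 59.67372
Total PV = 2.50830 + 59.67372 = 62.18202

$62.18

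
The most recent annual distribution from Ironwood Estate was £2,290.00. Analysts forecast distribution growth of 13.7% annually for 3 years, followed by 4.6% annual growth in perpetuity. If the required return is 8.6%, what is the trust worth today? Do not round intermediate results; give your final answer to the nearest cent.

£76258.21

D_1 = 2603.73000
D_2 = 2960.44101
D_3 = 3366.02143
Terminal value at year 3: TV = D_3×(1+g_2)/(r−g_2) = 3520.85841/0.04 = 88021.46035
P_0 = D_1/(1+r)^1 + D_2/(1+r)^2 + D_3/(1+r)^3 + TV/(1+r)^3
    = 2397.54144 + 2510.13316 + 2628.01234 + 68722.52277 = 76258.20971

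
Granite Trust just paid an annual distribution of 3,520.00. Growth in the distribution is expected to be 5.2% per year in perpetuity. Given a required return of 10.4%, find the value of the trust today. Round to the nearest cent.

D₁ = D₀ × (1 + g) = 3,520.00 × 1.052 = 3,703.0400
Growing perpetuity: P = D₁ / (r − g) = 3,703.0400 / (0.104 − 0.052) = 71,212.31

71212.31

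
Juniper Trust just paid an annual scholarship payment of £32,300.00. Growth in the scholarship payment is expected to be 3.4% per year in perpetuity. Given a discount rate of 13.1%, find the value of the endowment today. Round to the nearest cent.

D₁ = D₀ × (1 + g) = £32,300.00 × 1.034 = £33,398.2000
Growing perpetuity: P = D₁ / (r − g) = £33,398.2000 / (0.131 − 0.034) = £344,311.34

£344311.34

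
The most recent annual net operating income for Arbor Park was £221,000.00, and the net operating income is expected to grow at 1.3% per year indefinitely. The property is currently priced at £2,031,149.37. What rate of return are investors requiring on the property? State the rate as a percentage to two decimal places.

12.32%

D₁ = £221,000.00 × 1.013 = £223,873.0000
P = D₁/(r − g) ⇒ r = D₁/P + g = £223,873.0000/£2,031,149.37 + 0.013 = 0.110220 + 0.013 = 0.123220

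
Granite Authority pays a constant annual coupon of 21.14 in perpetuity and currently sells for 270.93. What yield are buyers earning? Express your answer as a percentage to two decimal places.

P = C/r ⇒ r = C/P = 21.14/270.93 = 0.078028

7.80%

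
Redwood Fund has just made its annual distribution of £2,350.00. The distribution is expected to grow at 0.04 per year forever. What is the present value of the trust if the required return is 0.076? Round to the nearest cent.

£67888.89

D₁ = D₀ × (1 + g) = £2,350.00 × 1.04 = £2,444.0000
Growing perpetuity: P = D₁ / (r − g) = £2,444.0000 / (0.076 − 0.04) = £67,888.89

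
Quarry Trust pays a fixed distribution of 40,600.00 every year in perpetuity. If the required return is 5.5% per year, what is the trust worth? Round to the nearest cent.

Level perpetuity: PV = C / r = 40,600.00 / 0.055 = 738,181.82

738181.82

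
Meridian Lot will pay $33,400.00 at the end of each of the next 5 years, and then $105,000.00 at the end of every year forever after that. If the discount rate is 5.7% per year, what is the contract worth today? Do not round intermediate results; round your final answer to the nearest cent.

$1538022.53

PV of 5-year annuity: $33,400.00 × [1 − (1+0.057)^−5] / 0.057 = 141848.65153
Perpetuity value at year 5: $105,000.00 / 0.057 = 1842105.26316
PV of perpetuity: 1842105.26316 / (1+0.057)^5 = 1396173.87361
Total PV = 141848.65153 + 1396173.87361 = 1538022.52514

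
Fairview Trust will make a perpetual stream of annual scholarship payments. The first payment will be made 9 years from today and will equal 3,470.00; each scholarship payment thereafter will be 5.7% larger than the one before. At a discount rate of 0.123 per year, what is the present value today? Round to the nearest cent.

Value at end of year 8: C₁ / (r − g) = 3,470.00 / (0.123 − 0.057) = 52,575.7576
Discount to today: PV = 52,575.7576 / (1 + 0.123)^8 = 52,575.7576 / 2.529520 = 20,784.88

20784.88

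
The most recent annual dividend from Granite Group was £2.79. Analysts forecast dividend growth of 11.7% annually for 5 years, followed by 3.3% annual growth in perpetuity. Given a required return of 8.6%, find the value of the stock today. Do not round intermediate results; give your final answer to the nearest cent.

£77.79

D_1 = 3.11643
D_2 = 3.48105
D_3 = 3.88834
D_4 = 4.34327
D_5 = 4.85143
Terminal value at year 5: TV = D_5×(1+g_2)/(r−g_2) = 5.01153/0.053 = 94.55718
P_0 = D_1/(1+r)^1 + D_2/(1+r)^2 + D_3/(1+r)^3 + D_4/(1+r)^4 + D_5/(1+r)^5 + TV/(1+r)^5
    = 2.86964 + 2.95156 + 3.03581 + 3.12247 + 3.21160 + 62.59583 = 77.78689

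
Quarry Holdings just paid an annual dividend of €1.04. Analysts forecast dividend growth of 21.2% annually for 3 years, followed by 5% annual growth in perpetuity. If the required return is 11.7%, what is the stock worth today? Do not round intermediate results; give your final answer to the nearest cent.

€24.50

D_1 = 1.26048
D_2 = 1.52770
D_3 = 1.85157
Terminal value at year 3: TV = D_3×(1+g_2)/(r−g_2) = 1.94415/0.067 = 29.01721
P_0 = D_1/(1+r)^1 + D_2/(1+r)^2 + D_3/(1+r)^3 + TV/(1+r)^3
    = 1.12845 + 1.22443 + 1.32856 + 20.82074 = 24.50218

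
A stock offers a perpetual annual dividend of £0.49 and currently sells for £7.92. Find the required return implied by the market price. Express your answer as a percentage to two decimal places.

6.19%

P = C/r ⇒ r = C/P = £0.49/£7.92 = 0.061869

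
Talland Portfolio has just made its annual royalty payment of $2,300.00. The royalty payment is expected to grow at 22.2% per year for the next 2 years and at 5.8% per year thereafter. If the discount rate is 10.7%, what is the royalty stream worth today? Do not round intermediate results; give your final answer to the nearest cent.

$65856.84

D_1 = 2810.60000
D_2 = 3434.55320
Terminal value at year 2: TV = D_2×(1+g_2)/(r−g_2) = 3633.75729/0.049 = 74158.31195
P_0 = D_1/(1+r)^1 + D_2/(1+r)^2 + TV/(1+r)^2
    = 2538.93406 + 2802.68963 + 60515.21683 = 65856.84051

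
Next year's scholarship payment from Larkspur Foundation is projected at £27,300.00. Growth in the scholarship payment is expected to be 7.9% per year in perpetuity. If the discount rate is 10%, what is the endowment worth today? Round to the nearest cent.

£1300000.00

Growing perpetuity: P = D₁ / (r − g) = £27,300.0000 / (0.1 − 0.079) = £1,300,000.00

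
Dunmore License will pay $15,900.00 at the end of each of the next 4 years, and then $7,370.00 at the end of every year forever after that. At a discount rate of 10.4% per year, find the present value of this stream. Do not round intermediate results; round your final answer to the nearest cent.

PV of 4-year annuity: $15,900.00 × [1 − (1+0.104)^−4] / 0.104 = 49967.52693
Perpetuity value at year 4: $7,370.00 / 0.104 = 70865.38462
PV of perpetuity: 70865.38462 / (1+0.104)^4 = 47704.33597
Total PV = 49967.52693 + 47704.33597 = 97671.86290

$97671.86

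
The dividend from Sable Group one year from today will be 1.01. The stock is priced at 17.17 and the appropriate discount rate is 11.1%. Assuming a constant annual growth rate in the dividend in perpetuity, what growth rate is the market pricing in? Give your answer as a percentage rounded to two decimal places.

P = D₁/(r−g) ⇒ g = r − D₁/P = 0.111 − 1.01/17.17 = 0.052176

5.22%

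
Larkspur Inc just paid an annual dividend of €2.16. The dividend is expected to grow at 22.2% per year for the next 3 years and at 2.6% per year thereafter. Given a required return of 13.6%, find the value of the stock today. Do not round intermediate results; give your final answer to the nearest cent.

€32.59

D_1 = 2.63952
D_2 = 3.22549
D_3 = 3.94155
Terminal value at year 3: TV = D_3×(1+g_2)/(r−g_2) = 4.04403/0.11 = 36.76394
P_0 = D_1/(1+r)^1 + D_2/(1+r)^2 + D_3/(1+r)^3 + TV/(1+r)^3
    = 2.32352 + 2.49942 + 2.68864 + 25.07766 = 32.58924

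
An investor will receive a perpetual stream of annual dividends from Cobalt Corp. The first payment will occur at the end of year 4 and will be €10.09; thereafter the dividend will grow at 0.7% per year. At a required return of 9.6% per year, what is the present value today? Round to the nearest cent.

Value at end of year 3: C₁ / (r − g) = €10.09 / (0.096 − 0.007) = €113.3708
Discount to today: PV = €113.3708 / (1 + 0.096)^3 = €113.3708 / 1.316533 = €86.11

€86.11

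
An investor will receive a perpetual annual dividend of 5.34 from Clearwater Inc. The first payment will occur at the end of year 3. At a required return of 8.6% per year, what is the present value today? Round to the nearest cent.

Value at end of year 2: C / r = 5.34 / 0.086 = 62.0930
Discount to today: PV = 62.0930 / (1 + 0.086)^2 = 62.0930 / 1.179396 = 52.65

52.65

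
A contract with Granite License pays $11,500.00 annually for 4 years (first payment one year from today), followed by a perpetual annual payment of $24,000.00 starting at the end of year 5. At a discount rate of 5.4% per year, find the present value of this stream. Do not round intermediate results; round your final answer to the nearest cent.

PV of 4-year annuity: $11,500.00 × [1 − (1+0.054)^−4] / 0.054 = 40402.36500
Perpetuity value at year 4: $24,000.00 / 0.054 = 444444.44444
PV of perpetuity: 444444.44444 / (1+0.054)^4 = 360126.46531
Total PV = 40402.36500 + 360126.46531 = 400528.83031

$400528.83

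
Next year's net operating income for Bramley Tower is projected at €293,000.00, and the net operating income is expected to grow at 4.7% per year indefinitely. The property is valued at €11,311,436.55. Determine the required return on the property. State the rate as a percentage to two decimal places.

7.29%

P = D₁/(r − g) ⇒ r = D₁/P + g = €293,000.0000/€11,311,436.55 + 0.047 = 0.025903 + 0.047 = 0.072903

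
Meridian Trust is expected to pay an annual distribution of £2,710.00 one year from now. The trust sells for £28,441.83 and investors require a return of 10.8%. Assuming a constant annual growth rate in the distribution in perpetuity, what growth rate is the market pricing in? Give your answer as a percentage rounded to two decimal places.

1.27%

P = D₁/(r−g) ⇒ g = r − D₁/P = 0.108 − £2,710.00/£28,441.83 = 0.012718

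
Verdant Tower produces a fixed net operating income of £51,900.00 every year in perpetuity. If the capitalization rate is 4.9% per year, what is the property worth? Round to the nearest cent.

£1059183.67

Level perpetuity: PV = C / r = £51,900.00 / 0.049 = £1,059,183.67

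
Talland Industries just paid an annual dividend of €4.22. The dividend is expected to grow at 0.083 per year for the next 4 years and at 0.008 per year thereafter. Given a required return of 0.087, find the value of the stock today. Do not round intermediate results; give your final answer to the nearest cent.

D_1 = 4.57026
D_2 = 4.94959
D_3 = 5.36041
D_4 = 5.80532
Terminal value at year 4: TV = D_4×(1+g_2)/(r−g_2) = 5.85176/0.079 = 74.07296
P_0 = D_1/(1+r)^1 + D_2/(1+r)^2 + D_3/(1+r)^3 + D_4/(1+r)^4 + TV/(1+r)^4
    = 4.20447 + 4.18900 + 4.17358 + 4.15823 + 53.05686 = 69.78214

€69.78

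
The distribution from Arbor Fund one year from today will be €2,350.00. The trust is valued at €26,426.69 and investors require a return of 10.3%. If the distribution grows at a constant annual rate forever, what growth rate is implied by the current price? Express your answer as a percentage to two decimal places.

1.41%

P = D₁/(r−g) ⇒ g = r − D₁/P = 0.103 − €2,350.00/€26,426.69 = 0.014075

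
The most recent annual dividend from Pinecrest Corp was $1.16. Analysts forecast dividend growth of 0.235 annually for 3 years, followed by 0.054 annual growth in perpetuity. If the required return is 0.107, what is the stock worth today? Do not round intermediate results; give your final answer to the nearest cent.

D_1 = 1.43260
D_2 = 1.76926
D_3 = 2.18504
Terminal value at year 3: TV = D_3×(1+g_2)/(r−g_2) = 2.30303/0.053 = 43.45338
P_0 = D_1/(1+r)^1 + D_2/(1+r)^2 + D_3/(1+r)^3 + TV/(1+r)^3
    = 1.29413 + 1.44377 + 1.61070 + 32.03176 = 36.38035

$36.38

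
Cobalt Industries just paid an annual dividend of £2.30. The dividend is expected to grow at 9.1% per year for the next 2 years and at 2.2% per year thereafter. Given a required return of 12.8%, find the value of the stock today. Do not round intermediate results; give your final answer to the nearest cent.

D_1 = 2.50930
D_2 = 2.73765
Terminal value at year 2: TV = D_2×(1+g_2)/(r−g_2) = 2.79787/0.106 = 26.39504
P_0 = D_1/(1+r)^1 + D_2/(1+r)^2 + TV/(1+r)^2
    = 2.22456 + 2.15159 + 20.74456 = 25.12070

£25.12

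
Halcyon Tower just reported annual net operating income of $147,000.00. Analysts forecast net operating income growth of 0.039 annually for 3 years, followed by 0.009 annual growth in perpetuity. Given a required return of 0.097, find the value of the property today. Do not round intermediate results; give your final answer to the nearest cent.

D_1 = 152733.00000
D_2 = 158689.58700
D_3 = 164878.48089
Terminal value at year 3: TV = D_3×(1+g_2)/(r−g_2) = 166362.38722/0.088 = 1890481.67297
P_0 = D_1/(1+r)^1 + D_2/(1+r)^2 + D_3/(1+r)^3 + TV/(1+r)^3
    = 139227.89426 + 131866.71115 + 124894.72460 + 1432031.55820 = 1828020.88821

$1828020.89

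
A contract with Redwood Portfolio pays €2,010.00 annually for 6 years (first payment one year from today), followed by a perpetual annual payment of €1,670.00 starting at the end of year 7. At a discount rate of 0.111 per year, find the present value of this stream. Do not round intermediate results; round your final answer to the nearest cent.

€16479.29

PV of 6-year annuity: €2,010.00 × [1 − (1+0.111)^−6] / 0.111 = 8478.94097
Perpetuity value at year 6: €1,670.00 / 0.111 = 15045.04505
PV of perpetuity: 15045.04505 / (1+0.111)^6 = 8000.35280
Total PV = 8478.94097 + 8000.35280 = 16479.29377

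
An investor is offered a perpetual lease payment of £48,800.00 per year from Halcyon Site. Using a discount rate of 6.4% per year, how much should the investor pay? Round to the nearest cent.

£762500.00

Level perpetuity: PV = C / r = £48,800.00 / 0.064 = £762,500.00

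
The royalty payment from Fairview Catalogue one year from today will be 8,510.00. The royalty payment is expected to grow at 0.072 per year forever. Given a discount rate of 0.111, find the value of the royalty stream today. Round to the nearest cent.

218205.13

Growing perpetuity: P = D₁ / (r − g) = 8,510.0000 / (0.111 − 0.072) = 218,205.13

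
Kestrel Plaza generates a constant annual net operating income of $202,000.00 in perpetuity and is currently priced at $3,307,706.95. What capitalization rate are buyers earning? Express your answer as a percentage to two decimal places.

P = C/r ⇒ r = C/P = $202,000.00/$3,307,706.95 = 0.061069

6.11%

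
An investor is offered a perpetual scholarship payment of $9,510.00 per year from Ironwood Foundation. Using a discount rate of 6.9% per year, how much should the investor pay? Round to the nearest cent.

Level perpetuity: PV = C / r = $9,510.00 / 0.069 = $137,826.09

$137826.09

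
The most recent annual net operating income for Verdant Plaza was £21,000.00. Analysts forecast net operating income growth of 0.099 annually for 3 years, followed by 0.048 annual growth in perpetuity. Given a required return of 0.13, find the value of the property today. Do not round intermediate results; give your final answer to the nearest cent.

D_1 = 23079.00000
D_2 = 25363.82100
D_3 = 27874.83928
Terminal value at year 3: TV = D_3×(1+g_2)/(r−g_2) = 29212.83156/0.082 = 356254.04347
P_0 = D_1/(1+r)^1 + D_2/(1+r)^2 + D_3/(1+r)^3 + TV/(1+r)^3
    = 20423.89381 + 19863.59229 + 19318.66189 + 246901.92264 = 306508.07062

£306508.07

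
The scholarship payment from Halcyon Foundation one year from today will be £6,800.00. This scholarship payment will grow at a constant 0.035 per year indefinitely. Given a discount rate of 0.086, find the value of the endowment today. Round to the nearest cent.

Growing perpetuity: P = D₁ / (r − g) = £6,800.0000 / (0.086 − 0.035) = £133,333.33

£133333.33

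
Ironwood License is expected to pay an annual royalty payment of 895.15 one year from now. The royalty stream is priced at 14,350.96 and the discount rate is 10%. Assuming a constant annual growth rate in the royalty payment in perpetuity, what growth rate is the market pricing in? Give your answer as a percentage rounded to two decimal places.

3.76%

P = D₁/(r−g) ⇒ g = r − D₁/P = 0.1 − 895.15/14,350.96 = 0.037624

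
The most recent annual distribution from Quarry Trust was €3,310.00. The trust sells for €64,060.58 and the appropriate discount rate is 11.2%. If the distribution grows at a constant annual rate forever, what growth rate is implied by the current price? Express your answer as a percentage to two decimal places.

5.74%

P = D₀(1+g)/(r−g) ⇒ P(r−g) = D₀(1+g) ⇒ g(P+D₀) = P·r − D₀
g = (P·r − D₀)/(P + D₀) = (€64,060.58×0.112 − €3,310.00) / (€64,060.58 + €3,310.00) = 0.057366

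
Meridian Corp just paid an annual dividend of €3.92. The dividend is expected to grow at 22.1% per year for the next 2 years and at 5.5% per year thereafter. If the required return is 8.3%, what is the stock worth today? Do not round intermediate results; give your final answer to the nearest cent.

€197.14

D_1 = 4.78632
D_2 = 5.84410
Terminal value at year 2: TV = D_2×(1+g_2)/(r−g_2) = 6.16552/0.028 = 220.19722
P_0 = D_1/(1+r)^1 + D_2/(1+r)^2 + TV/(1+r)^2
    = 4.41950 + 4.98265 + 187.73918 = 197.14133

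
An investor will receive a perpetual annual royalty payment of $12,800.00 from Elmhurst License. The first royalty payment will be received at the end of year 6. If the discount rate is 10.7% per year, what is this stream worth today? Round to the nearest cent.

Value at end of year 5: C / r = $12,800.00 / 0.107 = $119,626.1682
Discount to today: PV = $119,626.1682 / (1 + 0.107)^5 = $119,626.1682 / 1.662410 = $71,959.49

$71959.49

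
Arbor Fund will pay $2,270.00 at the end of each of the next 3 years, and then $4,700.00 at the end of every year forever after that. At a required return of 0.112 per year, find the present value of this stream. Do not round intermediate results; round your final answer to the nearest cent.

$36046.65

PV of 3-year annuity: $2,270.00 × [1 − (1+0.112)^−3] / 0.112 = 5527.99327
Perpetuity value at year 3: $4,700.00 / 0.112 = 41964.28571
PV of perpetuity: 41964.28571 / (1+0.112)^3 = 30518.66089
Total PV = 5527.99327 + 30518.66089 = 36046.65416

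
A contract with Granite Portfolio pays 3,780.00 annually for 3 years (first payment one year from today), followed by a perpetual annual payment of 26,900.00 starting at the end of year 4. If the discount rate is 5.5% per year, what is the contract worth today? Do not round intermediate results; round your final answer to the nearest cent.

PV of 3-year annuity: 3,780.00 × [1 − (1+0.055)^−3] / 0.055 = 10198.18817
Perpetuity value at year 3: 26,900.00 / 0.055 = 489090.90909
PV of perpetuity: 489090.90909 / (1+0.055)^3 = 416516.50121
Total PV = 10198.18817 + 416516.50121 = 426714.68938

426714.69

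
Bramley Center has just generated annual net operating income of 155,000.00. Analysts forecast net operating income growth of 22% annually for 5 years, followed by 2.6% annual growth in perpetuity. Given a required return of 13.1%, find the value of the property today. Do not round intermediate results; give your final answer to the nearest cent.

D_1 = 189100.00000
D_2 = 230702.00000
D_3 = 281456.44000
D_4 = 343376.85680
D_5 = 418919.76530
Terminal value at year 5: TV = D_5×(1+g_2)/(r−g_2) = 429811.67919/0.105 = 4093444.56375
P_0 = D_1/(1+r)^1 + D_2/(1+r)^2 + D_3/(1+r)^3 + D_4/(1+r)^4 + D_5/(1+r)^5 + TV/(1+r)^5
    = 167197.17065 + 180354.15401 + 194546.47913 + 209855.61851 + 226369.45587 + 2211952.96875 = 3190275.84691

3190275.85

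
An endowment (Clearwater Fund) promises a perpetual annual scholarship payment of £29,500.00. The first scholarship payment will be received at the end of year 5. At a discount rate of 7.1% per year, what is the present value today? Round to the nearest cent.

£315795.39

Value at end of year 4: C / r = £29,500.00 / 0.071 = £415,492.9577
Discount to today: PV = £415,492.9577 / (1 + 0.071)^4 = £415,492.9577 / 1.315703 = £315,795.39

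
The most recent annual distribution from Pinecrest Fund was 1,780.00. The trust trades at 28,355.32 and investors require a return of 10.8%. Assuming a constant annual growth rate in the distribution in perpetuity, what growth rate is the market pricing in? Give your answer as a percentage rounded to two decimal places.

4.26%

P = D₀(1+g)/(r−g) ⇒ P(r−g) = D₀(1+g) ⇒ g(P+D₀) = P·r − D₀
g = (P·r − D₀)/(P + D₀) = (28,355.32×0.108 − 1,780.00) / (28,355.32 + 1,780.00) = 0.042554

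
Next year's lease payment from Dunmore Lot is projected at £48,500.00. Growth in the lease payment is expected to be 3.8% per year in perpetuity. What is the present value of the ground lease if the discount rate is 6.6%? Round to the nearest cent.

Growing perpetuity: P = D₁ / (r − g) = £48,500.0000 / (0.066 − 0.038) = £1,732,142.86

£1732142.86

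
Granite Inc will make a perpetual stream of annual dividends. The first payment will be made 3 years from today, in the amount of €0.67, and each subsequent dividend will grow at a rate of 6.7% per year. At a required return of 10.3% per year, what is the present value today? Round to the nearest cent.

Value at end of year 2: C₁ / (r − g) = €0.67 / (0.103 − 0.067) = €18.6111
Discount to today: PV = €18.6111 / (1 + 0.103)^2 = €18.6111 / 1.216609 = €15.30

€15.30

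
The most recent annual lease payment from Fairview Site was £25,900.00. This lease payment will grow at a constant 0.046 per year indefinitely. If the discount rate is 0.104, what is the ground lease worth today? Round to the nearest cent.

£467093.10

D₁ = D₀ × (1 + g) = £25,900.00 × 1.046 = £27,091.4000
Growing perpetuity: P = D₁ / (r − g) = £27,091.4000 / (0.104 − 0.046) = £467,093.10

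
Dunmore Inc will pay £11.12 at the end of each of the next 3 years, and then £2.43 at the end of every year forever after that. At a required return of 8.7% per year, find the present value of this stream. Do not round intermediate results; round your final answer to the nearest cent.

PV of 3-year annuity: £11.12 × [1 − (1+0.087)^−3] / 0.087 = 28.29918
Perpetuity value at year 3: £2.43 / 0.087 = 27.93103
PV of perpetuity: 27.93103 / (1+0.087)^3 = 21.74695
Total PV = 28.29918 + 21.74695 = 50.04613

£50.05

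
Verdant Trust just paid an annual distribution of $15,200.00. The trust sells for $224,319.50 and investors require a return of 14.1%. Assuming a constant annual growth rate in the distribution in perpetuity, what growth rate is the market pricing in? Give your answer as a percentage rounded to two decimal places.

P = D₀(1+g)/(r−g) ⇒ P(r−g) = D₀(1+g) ⇒ g(P+D₀) = P·r − D₀
g = (P·r − D₀)/(P + D₀) = ($224,319.50×0.141 − $15,200.00) / ($224,319.50 + $15,200.00) = 0.068592

6.86%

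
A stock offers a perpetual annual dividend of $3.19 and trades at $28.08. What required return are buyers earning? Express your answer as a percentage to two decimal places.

P = C/r ⇒ r = C/P = $3.19/$28.08 = 0.113604

11.36%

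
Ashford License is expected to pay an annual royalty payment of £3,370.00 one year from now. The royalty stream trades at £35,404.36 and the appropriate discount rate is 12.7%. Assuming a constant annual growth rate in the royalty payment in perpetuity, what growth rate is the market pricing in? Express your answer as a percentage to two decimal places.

P = D₁/(r−g) ⇒ g = r − D₁/P = 0.127 − £3,370.00/£35,404.36 = 0.031814

3.18%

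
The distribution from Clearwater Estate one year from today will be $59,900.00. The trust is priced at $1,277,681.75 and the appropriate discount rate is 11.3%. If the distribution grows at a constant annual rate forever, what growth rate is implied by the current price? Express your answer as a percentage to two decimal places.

P = D₁/(r−g) ⇒ g = r − D₁/P = 0.113 − $59,900.00/$1,277,681.75 = 0.066118

6.61%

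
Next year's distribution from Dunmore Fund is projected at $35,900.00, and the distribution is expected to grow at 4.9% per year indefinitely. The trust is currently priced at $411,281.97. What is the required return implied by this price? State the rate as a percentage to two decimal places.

13.63%

P = D₁/(r − g) ⇒ r = D₁/P + g = $35,900.0000/$411,281.97 + 0.049 = 0.087288 + 0.049 = 0.136288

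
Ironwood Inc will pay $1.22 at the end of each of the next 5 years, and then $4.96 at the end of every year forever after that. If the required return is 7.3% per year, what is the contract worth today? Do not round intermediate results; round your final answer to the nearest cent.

$52.73

PV of 5-year annuity: $1.22 × [1 − (1+0.073)^−5] / 0.073 = 4.96232
Perpetuity value at year 5: $4.96 / 0.073 = 67.94521
PV of perpetuity: 67.94521 / (1+0.073)^5 = 47.77055
Total PV = 4.96232 + 47.77055 = 52.73286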